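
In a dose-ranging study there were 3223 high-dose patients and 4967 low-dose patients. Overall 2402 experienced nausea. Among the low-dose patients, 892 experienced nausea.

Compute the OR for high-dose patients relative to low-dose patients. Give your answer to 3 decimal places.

high-dose patients with the outcome: 2402 − 892 = 1510
high-dose patients without the outcome: 3223 − 1510 = 1713
low-dose patients without the outcome: 4967 − 892 = 4075
OR = (1510 × 4075) / (1713 × 892) = 6153250/1527996 ≈ 4.027

OR: 4.027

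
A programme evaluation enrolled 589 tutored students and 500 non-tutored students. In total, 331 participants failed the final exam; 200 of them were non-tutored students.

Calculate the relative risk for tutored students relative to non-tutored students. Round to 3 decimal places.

tutored students with the outcome: 331 − 200 = 131
tutored students without the outcome: 589 − 131 = 458
non-tutored students without the outcome: 500 − 200 = 300
risk, tutored students = 131/589 = 0.2224
risk, non-tutored students = 200/500 = 0.4000
RR = 0.2224 / 0.4000 = 0.556

RR = 0.556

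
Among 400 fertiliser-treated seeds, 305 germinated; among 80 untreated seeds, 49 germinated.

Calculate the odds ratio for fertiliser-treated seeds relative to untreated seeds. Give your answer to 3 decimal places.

odds, fertiliser-treated seeds = 305/95 = 3.2105
odds, untreated seeds = 49/31 = 1.5806
OR = 3.2105 / 1.5806 = 2.031

2.031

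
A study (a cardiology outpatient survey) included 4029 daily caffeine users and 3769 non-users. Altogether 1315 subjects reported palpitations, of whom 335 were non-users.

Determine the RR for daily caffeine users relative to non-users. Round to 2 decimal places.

daily caffeine users with the outcome: 1315 − 335 = 980
daily caffeine users without the outcome: 4029 − 980 = 3049
non-users without the outcome: 3769 − 335 = 3434
risk, daily caffeine users = 980/4029 = 0.2432
risk, non-users = 335/3769 = 0.0889
RR = 0.2432 / 0.0889 = 2.74

2.74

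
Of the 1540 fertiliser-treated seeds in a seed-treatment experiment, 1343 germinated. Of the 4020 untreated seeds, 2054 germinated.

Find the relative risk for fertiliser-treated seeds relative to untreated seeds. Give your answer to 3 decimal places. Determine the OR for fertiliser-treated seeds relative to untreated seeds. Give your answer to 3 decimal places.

risk, fertiliser-treated seeds = 1343/1540 = 0.8721
risk, untreated seeds = 2054/4020 = 0.5109
RR = 0.8721 / 0.5109 = 1.707
OR = (1343 × 1966) / (197 × 2054) = 2640338/404638 ≈ 6.525

RR = 1.707; OR = 6.525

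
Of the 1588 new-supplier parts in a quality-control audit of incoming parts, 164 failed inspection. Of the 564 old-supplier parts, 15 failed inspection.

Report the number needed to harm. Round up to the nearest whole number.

risk, new-supplier parts = 164/1588 = 0.103275
risk, old-supplier parts = 15/564 = 0.026596
absolute risk difference = 0.076679
1 / 0.076679 = 13.041 → round up → 14

14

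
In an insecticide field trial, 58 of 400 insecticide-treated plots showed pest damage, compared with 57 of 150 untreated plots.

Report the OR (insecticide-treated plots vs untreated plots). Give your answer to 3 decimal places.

OR = (58 × 93) / (342 × 57) = 5394/19494 ≈ 0.277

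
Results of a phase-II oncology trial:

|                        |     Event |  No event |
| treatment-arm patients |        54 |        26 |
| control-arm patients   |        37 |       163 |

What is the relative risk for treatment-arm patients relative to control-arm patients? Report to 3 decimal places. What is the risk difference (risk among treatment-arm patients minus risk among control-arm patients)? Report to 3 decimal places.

risk, treatment-arm patients = 54/80 = 0.6750
risk, control-arm patients = 37/200 = 0.1850
RR = 0.6750 / 0.1850 = 3.649
risk difference = 0.6750 − 0.1850 = 0.490

RR = 3.649; RD = 0.490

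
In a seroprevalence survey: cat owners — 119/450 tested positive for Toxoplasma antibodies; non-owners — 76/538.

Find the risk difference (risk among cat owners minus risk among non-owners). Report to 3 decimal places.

RD = 0.123

risk, cat owners = 119/450 = 0.2644
risk, non-owners = 76/538 = 0.1413
risk difference = 0.2644 − 0.1413 = 0.123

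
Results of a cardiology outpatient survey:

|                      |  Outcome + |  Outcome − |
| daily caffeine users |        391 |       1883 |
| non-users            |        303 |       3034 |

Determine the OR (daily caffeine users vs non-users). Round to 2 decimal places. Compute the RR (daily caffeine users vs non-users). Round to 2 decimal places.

OR = 2.08; RR = 1.89

OR = (391 × 3034) / (1883 × 303) = 1186294/570549 ≈ 2.08
risk, daily caffeine users = 391/2274 = 0.1719
risk, non-users = 303/3337 = 0.0908
RR = 0.1719 / 0.0908 = 1.89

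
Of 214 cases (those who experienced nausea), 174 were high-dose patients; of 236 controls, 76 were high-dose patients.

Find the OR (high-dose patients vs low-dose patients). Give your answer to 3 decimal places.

odds, high-dose patients = 174/76 = 2.2895
odds, low-dose patients = 40/160 = 0.2500
OR = 2.2895 / 0.2500 = 9.158

9.158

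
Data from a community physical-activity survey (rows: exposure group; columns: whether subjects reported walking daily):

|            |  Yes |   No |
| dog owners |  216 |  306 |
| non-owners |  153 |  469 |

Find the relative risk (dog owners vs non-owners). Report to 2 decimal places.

risk, dog owners = 216/522 = 0.4138
risk, non-owners = 153/622 = 0.2460
RR = 0.4138 / 0.2460 = 1.68

RR ≈ 1.68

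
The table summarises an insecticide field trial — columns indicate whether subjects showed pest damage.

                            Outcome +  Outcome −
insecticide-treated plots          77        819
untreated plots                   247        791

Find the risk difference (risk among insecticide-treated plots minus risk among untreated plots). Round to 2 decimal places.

risk, insecticide-treated plots = 77/896 = 0.0859
risk, untreated plots = 247/1038 = 0.2380
risk difference = 0.0859 − 0.2380 = -0.15

-0.15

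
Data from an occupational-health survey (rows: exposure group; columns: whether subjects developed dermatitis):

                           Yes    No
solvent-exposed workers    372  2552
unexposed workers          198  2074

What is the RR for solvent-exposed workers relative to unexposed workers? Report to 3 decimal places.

risk, solvent-exposed workers = 372/2924 = 0.1272
risk, unexposed workers = 198/2272 = 0.0871
RR = 0.1272 / 0.0871 = 1.460

1.460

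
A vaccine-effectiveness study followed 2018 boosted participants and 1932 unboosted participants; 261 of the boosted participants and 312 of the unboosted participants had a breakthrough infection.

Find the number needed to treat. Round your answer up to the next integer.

NNT = 32

risk, boosted participants = 261/2018 = 0.129336
risk, unboosted participants = 312/1932 = 0.161491
absolute risk difference = 0.032155
1 / 0.032155 = 31.099 → round up → 32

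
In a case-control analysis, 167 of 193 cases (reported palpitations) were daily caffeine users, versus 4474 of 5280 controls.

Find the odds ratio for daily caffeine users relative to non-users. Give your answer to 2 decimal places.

OR = (167 × 806) / (4474 × 26) = 134602/116324 ≈ 1.16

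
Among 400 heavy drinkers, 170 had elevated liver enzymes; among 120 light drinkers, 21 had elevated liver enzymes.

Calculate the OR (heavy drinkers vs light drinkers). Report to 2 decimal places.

odds, heavy drinkers = 170/230 = 0.7391
odds, light drinkers = 21/99 = 0.2121
OR = 0.7391 / 0.2121 = 3.48

OR: 3.48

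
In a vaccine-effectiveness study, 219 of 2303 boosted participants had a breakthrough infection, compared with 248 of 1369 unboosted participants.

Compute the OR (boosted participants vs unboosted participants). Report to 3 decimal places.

OR = (219 × 1121) / (2084 × 248) = 245499/516832 ≈ 0.475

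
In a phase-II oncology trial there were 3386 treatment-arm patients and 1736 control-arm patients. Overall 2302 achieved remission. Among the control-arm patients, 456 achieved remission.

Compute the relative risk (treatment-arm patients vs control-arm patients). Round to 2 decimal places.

2.08

treatment-arm patients with the outcome: 2302 − 456 = 1846
treatment-arm patients without the outcome: 3386 − 1846 = 1540
control-arm patients without the outcome: 1736 − 456 = 1280
risk, treatment-arm patients = 1846/3386 = 0.5452
risk, control-arm patients = 456/1736 = 0.2627
RR = 0.5452 / 0.2627 = 2.08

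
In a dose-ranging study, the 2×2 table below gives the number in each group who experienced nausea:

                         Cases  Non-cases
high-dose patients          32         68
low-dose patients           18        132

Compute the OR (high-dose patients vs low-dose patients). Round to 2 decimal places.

odds, high-dose patients = 32/68 = 0.4706
odds, low-dose patients = 18/132 = 0.1364
OR = 0.4706 / 0.1364 = 3.45

3.45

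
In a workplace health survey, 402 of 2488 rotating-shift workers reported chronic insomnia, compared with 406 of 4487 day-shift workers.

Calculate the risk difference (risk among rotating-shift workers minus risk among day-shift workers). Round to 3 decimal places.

risk, rotating-shift workers = 402/2488 = 0.1616
risk, day-shift workers = 406/4487 = 0.0905
risk difference = 0.1616 − 0.0905 = 0.071

RD: 0.071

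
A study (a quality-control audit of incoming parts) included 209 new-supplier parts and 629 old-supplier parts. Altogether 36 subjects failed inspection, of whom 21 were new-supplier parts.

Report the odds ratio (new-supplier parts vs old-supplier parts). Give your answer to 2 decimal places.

new-supplier parts without the outcome: 209 − 21 = 188
old-supplier parts with the outcome: 36 − 21 = 15
old-supplier parts without the outcome: 629 − 15 = 614
OR = (21 × 614) / (188 × 15) = 12894/2820 ≈ 4.57

4.57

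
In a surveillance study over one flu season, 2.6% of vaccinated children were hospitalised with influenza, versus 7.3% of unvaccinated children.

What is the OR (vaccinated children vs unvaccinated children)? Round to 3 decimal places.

odds, vaccinated children = 0.02600/0.97400 = 0.02669
odds, unvaccinated children = 0.07300/0.92700 = 0.07875
OR = 0.02669 / 0.07875 = 0.339

OR = 0.339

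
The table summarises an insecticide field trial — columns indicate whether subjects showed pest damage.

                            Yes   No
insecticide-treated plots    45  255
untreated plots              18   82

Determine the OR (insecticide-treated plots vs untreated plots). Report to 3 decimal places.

odds, insecticide-treated plots = 45/255 = 0.1765
odds, untreated plots = 18/82 = 0.2195
OR = 0.1765 / 0.2195 = 0.804

OR ≈ 0.804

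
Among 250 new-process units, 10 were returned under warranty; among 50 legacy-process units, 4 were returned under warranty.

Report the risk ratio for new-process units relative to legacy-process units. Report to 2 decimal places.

risk, new-process units = 10/250 = 0.04000
risk, legacy-process units = 4/50 = 0.08000
RR = 0.04000 / 0.08000 = 0.50

RR = 0.50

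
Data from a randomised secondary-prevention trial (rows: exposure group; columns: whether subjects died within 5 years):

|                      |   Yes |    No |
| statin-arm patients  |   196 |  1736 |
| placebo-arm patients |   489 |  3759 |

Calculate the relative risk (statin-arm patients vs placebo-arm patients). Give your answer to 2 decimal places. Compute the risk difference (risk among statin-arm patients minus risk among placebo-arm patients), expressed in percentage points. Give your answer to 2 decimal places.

RR = 0.88; RD = -1.37

risk, statin-arm patients = 196/1932 = 0.1014
risk, placebo-arm patients = 489/4248 = 0.1151
RR = 0.1014 / 0.1151 = 0.88
risk difference = 0.1014 − 0.1151 = -0.0137 → -1.37 percentage points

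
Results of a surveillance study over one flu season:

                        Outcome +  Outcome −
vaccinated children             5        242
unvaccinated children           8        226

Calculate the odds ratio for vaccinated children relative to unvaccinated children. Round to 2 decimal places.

0.58

odds, vaccinated children = 5/242 = 0.02066
odds, unvaccinated children = 8/226 = 0.03540
OR = 0.02066 / 0.03540 = 0.58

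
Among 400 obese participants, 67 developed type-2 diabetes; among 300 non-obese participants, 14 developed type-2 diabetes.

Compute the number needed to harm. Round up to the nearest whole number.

risk, obese participants = 67/400 = 0.167500
risk, non-obese participants = 14/300 = 0.046667
absolute risk difference = 0.120833
1 / 0.120833 = 8.276 → round up → 9

9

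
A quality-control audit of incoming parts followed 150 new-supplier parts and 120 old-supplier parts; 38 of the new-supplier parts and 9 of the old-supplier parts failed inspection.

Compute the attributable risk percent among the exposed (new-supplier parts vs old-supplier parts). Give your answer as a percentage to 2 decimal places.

risk, new-supplier parts = 38/150 = 0.2533
risk, old-supplier parts = 9/120 = 0.0750
AR% = (0.2533 − 0.0750) / 0.2533 = 0.7039 → 70.39%

70.39%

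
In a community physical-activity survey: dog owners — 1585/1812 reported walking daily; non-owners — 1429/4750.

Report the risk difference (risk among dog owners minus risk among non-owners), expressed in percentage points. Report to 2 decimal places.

risk, dog owners = 1585/1812 = 0.8747
risk, non-owners = 1429/4750 = 0.3008
risk difference = 0.8747 − 0.3008 = 0.5739 → 57.39 percentage points

57.39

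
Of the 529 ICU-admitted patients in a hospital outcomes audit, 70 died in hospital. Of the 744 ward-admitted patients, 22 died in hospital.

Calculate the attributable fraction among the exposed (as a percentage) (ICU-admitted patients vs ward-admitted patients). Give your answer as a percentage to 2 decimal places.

risk, ICU-admitted patients = 70/529 = 0.13233
risk, ward-admitted patients = 22/744 = 0.02957
AR% = (0.13233 − 0.02957) / 0.13233 = 0.7765 → 77.65%

AR% = 77.65%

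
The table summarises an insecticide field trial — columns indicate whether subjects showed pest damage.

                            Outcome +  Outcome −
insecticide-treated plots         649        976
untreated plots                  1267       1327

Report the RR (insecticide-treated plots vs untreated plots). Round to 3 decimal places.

risk, insecticide-treated plots = 649/1625 = 0.3994
risk, untreated plots = 1267/2594 = 0.4884
RR = 0.3994 / 0.4884 = 0.818

RR: 0.818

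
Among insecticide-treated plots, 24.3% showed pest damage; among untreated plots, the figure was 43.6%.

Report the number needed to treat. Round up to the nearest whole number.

NNT: 6

absolute risk difference = 0.193000
1 / 0.193000 = 5.181 → round up → 6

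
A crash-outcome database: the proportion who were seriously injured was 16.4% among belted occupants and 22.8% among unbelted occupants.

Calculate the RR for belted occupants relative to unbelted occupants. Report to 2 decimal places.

RR = 0.1640 / 0.2280 = 0.72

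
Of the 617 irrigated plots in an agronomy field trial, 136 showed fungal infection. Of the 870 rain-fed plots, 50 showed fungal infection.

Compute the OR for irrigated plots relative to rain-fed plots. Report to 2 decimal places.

OR = (136 × 820) / (481 × 50) = 111520/24050 ≈ 4.64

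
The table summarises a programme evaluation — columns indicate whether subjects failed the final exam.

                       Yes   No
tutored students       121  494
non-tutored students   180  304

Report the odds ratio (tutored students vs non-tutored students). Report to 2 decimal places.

OR = (121 × 304) / (494 × 180) = 36784/88920 ≈ 0.41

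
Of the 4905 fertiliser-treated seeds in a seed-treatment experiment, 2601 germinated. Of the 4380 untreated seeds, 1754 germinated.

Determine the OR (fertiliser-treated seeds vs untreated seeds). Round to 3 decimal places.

OR = (2601 × 2626) / (2304 × 1754) = 6830226/4041216 ≈ 1.690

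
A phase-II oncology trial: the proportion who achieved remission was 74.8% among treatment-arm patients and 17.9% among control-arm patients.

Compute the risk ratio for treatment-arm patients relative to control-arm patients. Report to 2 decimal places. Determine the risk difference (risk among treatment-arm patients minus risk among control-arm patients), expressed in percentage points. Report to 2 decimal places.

RR = 0.7480 / 0.1790 = 4.18
risk difference = 0.7480 − 0.1790 = 0.5690 → 56.90 percentage points

RR = 4.18; RD = 56.90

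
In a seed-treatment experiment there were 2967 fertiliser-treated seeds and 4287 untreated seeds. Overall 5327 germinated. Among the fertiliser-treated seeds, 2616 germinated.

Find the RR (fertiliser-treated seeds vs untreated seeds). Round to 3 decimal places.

RR = 1.394

fertiliser-treated seeds without the outcome: 2967 − 2616 = 351
untreated seeds with the outcome: 5327 − 2616 = 2711
untreated seeds without the outcome: 4287 − 2711 = 1576
risk, fertiliser-treated seeds = 2616/2967 = 0.8817
risk, untreated seeds = 2711/4287 = 0.6324
RR = 0.8817 / 0.6324 = 1.394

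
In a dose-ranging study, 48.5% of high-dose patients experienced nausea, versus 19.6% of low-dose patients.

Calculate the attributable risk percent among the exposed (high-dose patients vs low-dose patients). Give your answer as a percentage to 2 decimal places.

AR% = (0.4850 − 0.1960) / 0.4850 = 0.5959 → 59.59%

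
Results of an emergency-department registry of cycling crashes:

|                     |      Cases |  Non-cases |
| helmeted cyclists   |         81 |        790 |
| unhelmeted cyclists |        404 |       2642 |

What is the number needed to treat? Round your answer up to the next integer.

risk, helmeted cyclists = 81/871 = 0.092997
risk, unhelmeted cyclists = 404/3046 = 0.132633
absolute risk difference = 0.039636
1 / 0.039636 = 25.230 → round up → 26

NNT = 26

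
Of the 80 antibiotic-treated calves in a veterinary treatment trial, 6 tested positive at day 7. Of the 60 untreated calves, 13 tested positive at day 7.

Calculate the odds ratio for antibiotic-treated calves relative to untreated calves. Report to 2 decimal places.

OR = (6 × 47) / (74 × 13) = 282/962 ≈ 0.29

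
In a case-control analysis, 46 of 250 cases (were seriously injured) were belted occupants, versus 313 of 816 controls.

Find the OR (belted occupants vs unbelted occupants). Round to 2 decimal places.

OR = (46 × 503) / (313 × 204) = 23138/63852 ≈ 0.36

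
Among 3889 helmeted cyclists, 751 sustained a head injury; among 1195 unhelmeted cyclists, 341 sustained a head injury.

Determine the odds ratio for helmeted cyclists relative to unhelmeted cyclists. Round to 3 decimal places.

OR = (751 × 854) / (3138 × 341) = 641354/1070058 ≈ 0.599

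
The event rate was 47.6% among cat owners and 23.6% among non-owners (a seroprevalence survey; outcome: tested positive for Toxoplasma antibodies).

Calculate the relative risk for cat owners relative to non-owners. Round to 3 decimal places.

RR = 0.4760 / 0.2360 = 2.017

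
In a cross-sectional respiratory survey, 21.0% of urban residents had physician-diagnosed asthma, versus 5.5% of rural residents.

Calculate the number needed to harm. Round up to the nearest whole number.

absolute risk difference = 0.155000
1 / 0.155000 = 6.452 → round up → 7

NNH ≈ 7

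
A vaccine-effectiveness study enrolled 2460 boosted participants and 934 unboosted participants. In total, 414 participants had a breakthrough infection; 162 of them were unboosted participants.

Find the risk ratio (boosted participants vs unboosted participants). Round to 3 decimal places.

RR: 0.591

boosted participants with the outcome: 414 − 162 = 252
boosted participants without the outcome: 2460 − 252 = 2208
unboosted participants without the outcome: 934 − 162 = 772
risk, boosted participants = 252/2460 = 0.1024
risk, unboosted participants = 162/934 = 0.1734
RR = 0.1024 / 0.1734 = 0.591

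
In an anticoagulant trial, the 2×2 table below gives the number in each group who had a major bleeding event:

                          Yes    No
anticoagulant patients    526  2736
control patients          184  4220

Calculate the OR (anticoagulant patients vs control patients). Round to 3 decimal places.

OR = (526 × 4220) / (2736 × 184) = 2219720/503424 ≈ 4.409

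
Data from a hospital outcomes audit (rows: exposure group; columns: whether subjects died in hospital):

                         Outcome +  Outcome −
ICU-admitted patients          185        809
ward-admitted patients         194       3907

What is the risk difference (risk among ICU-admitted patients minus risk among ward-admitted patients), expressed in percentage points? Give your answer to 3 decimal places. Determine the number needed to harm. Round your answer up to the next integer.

risk, ICU-admitted patients = 185/994 = 0.18612
risk, ward-admitted patients = 194/4101 = 0.04731
risk difference = 0.18612 − 0.04731 = 0.13881 → 13.881 percentage points
absolute risk difference = 0.138811
1 / 0.138811 = 7.204 → round up → 8

RD = 13.881; NNH = 8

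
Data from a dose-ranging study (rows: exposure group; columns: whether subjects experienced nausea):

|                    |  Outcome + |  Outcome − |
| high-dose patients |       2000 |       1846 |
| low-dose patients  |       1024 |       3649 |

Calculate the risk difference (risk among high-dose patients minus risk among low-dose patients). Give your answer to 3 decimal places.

risk, high-dose patients = 2000/3846 = 0.5200
risk, low-dose patients = 1024/4673 = 0.2191
risk difference = 0.5200 − 0.2191 = 0.301

RD ≈ 0.301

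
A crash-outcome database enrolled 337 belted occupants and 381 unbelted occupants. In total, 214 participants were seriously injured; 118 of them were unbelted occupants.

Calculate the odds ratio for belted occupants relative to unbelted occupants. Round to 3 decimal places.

OR ≈ 0.888

belted occupants with the outcome: 214 − 118 = 96
belted occupants without the outcome: 337 − 96 = 241
unbelted occupants without the outcome: 381 − 118 = 263
OR = (96 × 263) / (241 × 118) = 25248/28438 ≈ 0.888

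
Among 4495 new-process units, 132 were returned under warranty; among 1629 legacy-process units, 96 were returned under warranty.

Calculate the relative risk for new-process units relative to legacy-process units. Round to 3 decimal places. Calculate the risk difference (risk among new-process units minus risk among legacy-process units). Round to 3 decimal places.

RR = 0.498; RD = -0.030

risk, new-process units = 132/4495 = 0.02937
risk, legacy-process units = 96/1629 = 0.05893
RR = 0.02937 / 0.05893 = 0.498
risk difference = 0.02937 − 0.05893 = -0.030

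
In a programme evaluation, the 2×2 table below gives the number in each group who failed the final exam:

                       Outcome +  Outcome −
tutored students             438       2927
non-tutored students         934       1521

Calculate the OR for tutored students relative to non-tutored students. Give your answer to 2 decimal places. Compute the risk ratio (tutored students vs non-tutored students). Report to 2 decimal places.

OR = 0.24; RR = 0.34

OR = (438 × 1521) / (2927 × 934) = 666198/2733818 ≈ 0.24
risk, tutored students = 438/3365 = 0.1302
risk, non-tutored students = 934/2455 = 0.3804
RR = 0.1302 / 0.3804 = 0.34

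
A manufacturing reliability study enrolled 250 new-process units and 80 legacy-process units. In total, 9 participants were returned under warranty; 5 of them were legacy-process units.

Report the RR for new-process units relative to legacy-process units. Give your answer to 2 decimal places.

0.26

new-process units with the outcome: 9 − 5 = 4
new-process units without the outcome: 250 − 4 = 246
legacy-process units without the outcome: 80 − 5 = 75
risk, new-process units = 4/250 = 0.01600
risk, legacy-process units = 5/80 = 0.06250
RR = 0.01600 / 0.06250 = 0.26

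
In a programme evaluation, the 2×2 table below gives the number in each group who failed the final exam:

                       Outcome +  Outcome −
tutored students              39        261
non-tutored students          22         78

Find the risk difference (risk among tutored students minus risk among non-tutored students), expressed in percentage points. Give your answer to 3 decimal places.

risk, tutored students = 39/300 = 0.1300
risk, non-tutored students = 22/100 = 0.2200
risk difference = 0.1300 − 0.2200 = -0.0900 → -9.000 percentage points

RD ≈ -9.000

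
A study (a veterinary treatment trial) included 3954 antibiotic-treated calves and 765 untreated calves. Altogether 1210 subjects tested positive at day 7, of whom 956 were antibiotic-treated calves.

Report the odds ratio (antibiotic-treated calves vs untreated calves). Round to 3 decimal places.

antibiotic-treated calves without the outcome: 3954 − 956 = 2998
untreated calves with the outcome: 1210 − 956 = 254
untreated calves without the outcome: 765 − 254 = 511
OR = (956 × 511) / (2998 × 254) = 488516/761492 ≈ 0.642

OR: 0.642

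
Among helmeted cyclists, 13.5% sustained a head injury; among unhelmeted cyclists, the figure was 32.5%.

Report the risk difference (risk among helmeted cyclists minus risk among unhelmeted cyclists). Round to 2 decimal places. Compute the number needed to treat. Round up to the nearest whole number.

RD = -0.19; NNT = 6

risk difference = 0.1350 − 0.3250 = -0.19
absolute risk difference = 0.190000
1 / 0.190000 = 5.263 → round up → 6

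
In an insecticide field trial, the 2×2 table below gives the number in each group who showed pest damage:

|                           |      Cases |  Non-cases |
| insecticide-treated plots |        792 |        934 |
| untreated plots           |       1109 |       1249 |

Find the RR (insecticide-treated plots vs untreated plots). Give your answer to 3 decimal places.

0.976

risk, insecticide-treated plots = 792/1726 = 0.4589
risk, untreated plots = 1109/2358 = 0.4703
RR = 0.4589 / 0.4703 = 0.976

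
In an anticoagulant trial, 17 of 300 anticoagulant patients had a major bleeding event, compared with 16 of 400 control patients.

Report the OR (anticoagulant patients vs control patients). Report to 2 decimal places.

odds, anticoagulant patients = 17/283 = 0.06007
odds, control patients = 16/384 = 0.04167
OR = 0.06007 / 0.04167 = 1.44

OR: 1.44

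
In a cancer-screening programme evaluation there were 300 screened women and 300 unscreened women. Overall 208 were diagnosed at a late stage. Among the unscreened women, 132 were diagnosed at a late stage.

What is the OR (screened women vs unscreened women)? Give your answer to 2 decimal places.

screened women with the outcome: 208 − 132 = 76
screened women without the outcome: 300 − 76 = 224
unscreened women without the outcome: 300 − 132 = 168
odds, screened women = 76/224 = 0.3393
odds, unscreened women = 132/168 = 0.7857
OR = 0.3393 / 0.7857 = 0.43

0.43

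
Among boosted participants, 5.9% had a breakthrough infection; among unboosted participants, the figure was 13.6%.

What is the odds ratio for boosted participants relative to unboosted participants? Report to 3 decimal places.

odds, boosted participants = 0.0590/0.9410 = 0.0627
odds, unboosted participants = 0.1360/0.8640 = 0.1574
OR = 0.0627 / 0.1574 = 0.398

OR ≈ 0.398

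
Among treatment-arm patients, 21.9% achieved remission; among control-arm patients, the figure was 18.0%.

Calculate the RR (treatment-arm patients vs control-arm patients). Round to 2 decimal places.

RR = 0.2190 / 0.1800 = 1.22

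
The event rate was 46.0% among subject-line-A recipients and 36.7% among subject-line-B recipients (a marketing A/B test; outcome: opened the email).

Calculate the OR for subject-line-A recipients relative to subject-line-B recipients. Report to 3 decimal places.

OR = 1.469

odds, subject-line-A recipients = 0.4600/0.5400 = 0.8519
odds, subject-line-B recipients = 0.3670/0.6330 = 0.5798
OR = 0.8519 / 0.5798 = 1.469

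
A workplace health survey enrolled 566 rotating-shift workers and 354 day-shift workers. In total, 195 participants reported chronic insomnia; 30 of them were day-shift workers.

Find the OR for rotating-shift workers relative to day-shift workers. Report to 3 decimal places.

rotating-shift workers with the outcome: 195 − 30 = 165
rotating-shift workers without the outcome: 566 − 165 = 401
day-shift workers without the outcome: 354 − 30 = 324
odds, rotating-shift workers = 165/401 = 0.4115
odds, day-shift workers = 30/324 = 0.0926
OR = 0.4115 / 0.0926 = 4.444

OR = 4.444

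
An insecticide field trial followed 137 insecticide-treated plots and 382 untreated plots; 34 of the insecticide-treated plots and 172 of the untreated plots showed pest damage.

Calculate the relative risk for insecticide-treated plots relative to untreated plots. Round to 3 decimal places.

risk, insecticide-treated plots = 34/137 = 0.2482
risk, untreated plots = 172/382 = 0.4503
RR = 0.2482 / 0.4503 = 0.551

RR = 0.551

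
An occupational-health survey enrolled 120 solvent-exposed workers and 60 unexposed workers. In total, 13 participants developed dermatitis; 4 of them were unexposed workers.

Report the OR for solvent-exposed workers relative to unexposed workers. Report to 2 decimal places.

OR: 1.14

solvent-exposed workers with the outcome: 13 − 4 = 9
solvent-exposed workers without the outcome: 120 − 9 = 111
unexposed workers without the outcome: 60 − 4 = 56
odds, solvent-exposed workers = 9/111 = 0.0811
odds, unexposed workers = 4/56 = 0.0714
OR = 0.0811 / 0.0714 = 1.14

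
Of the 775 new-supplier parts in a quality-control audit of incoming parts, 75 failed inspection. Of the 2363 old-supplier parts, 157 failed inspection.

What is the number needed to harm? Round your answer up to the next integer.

risk, new-supplier parts = 75/775 = 0.096774
risk, old-supplier parts = 157/2363 = 0.066441
absolute risk difference = 0.030333
1 / 0.030333 = 32.967 → round up → 33

NNH = 33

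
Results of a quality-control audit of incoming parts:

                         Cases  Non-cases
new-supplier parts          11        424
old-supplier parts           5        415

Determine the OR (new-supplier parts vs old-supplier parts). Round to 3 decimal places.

OR = 2.153

odds, new-supplier parts = 11/424 = 0.02594
odds, old-supplier parts = 5/415 = 0.01205
OR = 0.02594 / 0.01205 = 2.153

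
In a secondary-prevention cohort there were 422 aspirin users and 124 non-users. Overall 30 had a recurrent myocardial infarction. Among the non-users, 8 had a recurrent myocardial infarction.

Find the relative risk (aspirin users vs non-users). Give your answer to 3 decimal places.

RR ≈ 0.808

aspirin users with the outcome: 30 − 8 = 22
aspirin users without the outcome: 422 − 22 = 400
non-users without the outcome: 124 − 8 = 116
risk, aspirin users = 22/422 = 0.0521
risk, non-users = 8/124 = 0.0645
RR = 0.0521 / 0.0645 = 0.808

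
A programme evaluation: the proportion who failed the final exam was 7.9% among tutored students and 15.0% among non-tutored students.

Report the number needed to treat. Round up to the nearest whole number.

NNT ≈ 15

absolute risk difference = 0.071000
1 / 0.071000 = 14.085 → round up → 15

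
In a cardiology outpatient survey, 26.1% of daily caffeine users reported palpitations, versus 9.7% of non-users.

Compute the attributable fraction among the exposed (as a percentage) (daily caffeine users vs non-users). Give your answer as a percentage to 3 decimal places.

AR% = (0.2610 − 0.0970) / 0.2610 = 0.6284 → 62.835%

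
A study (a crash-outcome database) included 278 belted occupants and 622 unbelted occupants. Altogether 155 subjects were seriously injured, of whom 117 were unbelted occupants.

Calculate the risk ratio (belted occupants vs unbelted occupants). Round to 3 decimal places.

belted occupants with the outcome: 155 − 117 = 38
belted occupants without the outcome: 278 − 38 = 240
unbelted occupants without the outcome: 622 − 117 = 505
risk, belted occupants = 38/278 = 0.1367
risk, unbelted occupants = 117/622 = 0.1881
RR = 0.1367 / 0.1881 = 0.727

RR ≈ 0.727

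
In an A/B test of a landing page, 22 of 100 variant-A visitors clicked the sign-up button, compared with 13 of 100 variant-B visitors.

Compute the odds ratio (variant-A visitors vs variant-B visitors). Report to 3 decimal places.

odds, variant-A visitors = 22/78 = 0.2821
odds, variant-B visitors = 13/87 = 0.1494
OR = 0.2821 / 0.1494 = 1.888

1.888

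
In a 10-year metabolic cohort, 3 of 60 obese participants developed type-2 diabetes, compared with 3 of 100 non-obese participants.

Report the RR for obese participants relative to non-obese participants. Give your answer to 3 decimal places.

risk, obese participants = 3/60 = 0.05000
risk, non-obese participants = 3/100 = 0.03000
RR = 0.05000 / 0.03000 = 1.667

1.667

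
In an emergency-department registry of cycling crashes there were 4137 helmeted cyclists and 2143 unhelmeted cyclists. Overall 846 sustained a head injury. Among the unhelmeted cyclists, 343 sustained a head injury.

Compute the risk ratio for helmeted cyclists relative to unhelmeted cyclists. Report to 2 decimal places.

helmeted cyclists with the outcome: 846 − 343 = 503
helmeted cyclists without the outcome: 4137 − 503 = 3634
unhelmeted cyclists without the outcome: 2143 − 343 = 1800
risk, helmeted cyclists = 503/4137 = 0.1216
risk, unhelmeted cyclists = 343/2143 = 0.1601
RR = 0.1216 / 0.1601 = 0.76

RR ≈ 0.76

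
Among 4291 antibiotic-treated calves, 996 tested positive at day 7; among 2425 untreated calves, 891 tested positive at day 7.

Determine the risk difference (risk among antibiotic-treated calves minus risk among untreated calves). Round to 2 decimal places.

risk, antibiotic-treated calves = 996/4291 = 0.2321
risk, untreated calves = 891/2425 = 0.3674
risk difference = 0.2321 − 0.3674 = -0.14

RD ≈ -0.14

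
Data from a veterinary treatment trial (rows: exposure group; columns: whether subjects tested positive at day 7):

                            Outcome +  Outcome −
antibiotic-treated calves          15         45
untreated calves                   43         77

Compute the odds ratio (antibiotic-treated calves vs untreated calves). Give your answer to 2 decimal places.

OR = (15 × 77) / (45 × 43) = 1155/1935 ≈ 0.60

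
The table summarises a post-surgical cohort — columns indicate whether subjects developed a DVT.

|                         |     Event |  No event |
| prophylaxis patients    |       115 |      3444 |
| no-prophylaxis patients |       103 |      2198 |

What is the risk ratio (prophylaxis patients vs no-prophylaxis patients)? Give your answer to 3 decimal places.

RR = 0.722

risk, prophylaxis patients = 115/3559 = 0.03231
risk, no-prophylaxis patients = 103/2301 = 0.04476
RR = 0.03231 / 0.04476 = 0.722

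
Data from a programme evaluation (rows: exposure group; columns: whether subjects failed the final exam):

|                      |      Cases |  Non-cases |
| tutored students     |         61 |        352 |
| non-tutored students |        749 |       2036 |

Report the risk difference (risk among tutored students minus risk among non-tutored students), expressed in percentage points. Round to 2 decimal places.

RD ≈ -12.12

risk, tutored students = 61/413 = 0.1477
risk, non-tutored students = 749/2785 = 0.2689
risk difference = 0.1477 − 0.2689 = -0.1212 → -12.12 percentage points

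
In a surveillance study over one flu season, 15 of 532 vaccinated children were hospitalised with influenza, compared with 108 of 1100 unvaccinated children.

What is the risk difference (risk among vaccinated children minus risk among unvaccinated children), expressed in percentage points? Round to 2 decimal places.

risk, vaccinated children = 15/532 = 0.02820
risk, unvaccinated children = 108/1100 = 0.09818
risk difference = 0.02820 − 0.09818 = -0.06999 → -7.00 percentage points

-7.00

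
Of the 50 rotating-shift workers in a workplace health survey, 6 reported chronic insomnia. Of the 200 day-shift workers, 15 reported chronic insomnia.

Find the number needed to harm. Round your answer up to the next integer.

risk, rotating-shift workers = 6/50 = 0.120000
risk, day-shift workers = 15/200 = 0.075000
absolute risk difference = 0.045000
1 / 0.045000 = 22.222 → round up → 23

NNH = 23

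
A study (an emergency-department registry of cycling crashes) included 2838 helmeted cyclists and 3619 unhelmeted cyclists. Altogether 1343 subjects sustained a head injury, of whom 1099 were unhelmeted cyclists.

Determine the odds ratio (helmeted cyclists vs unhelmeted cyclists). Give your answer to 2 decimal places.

0.22

helmeted cyclists with the outcome: 1343 − 1099 = 244
helmeted cyclists without the outcome: 2838 − 244 = 2594
unhelmeted cyclists without the outcome: 3619 − 1099 = 2520
odds, helmeted cyclists = 244/2594 = 0.0941
odds, unhelmeted cyclists = 1099/2520 = 0.4361
OR = 0.0941 / 0.4361 = 0.22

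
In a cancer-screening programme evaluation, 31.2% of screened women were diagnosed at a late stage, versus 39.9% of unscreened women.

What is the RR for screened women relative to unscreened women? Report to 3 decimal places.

RR = 0.3120 / 0.3990 = 0.782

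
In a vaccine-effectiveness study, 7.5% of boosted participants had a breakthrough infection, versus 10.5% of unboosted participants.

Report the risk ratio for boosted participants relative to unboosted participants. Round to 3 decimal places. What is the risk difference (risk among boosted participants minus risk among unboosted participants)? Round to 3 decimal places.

RR = 0.0750 / 0.1050 = 0.714
risk difference = 0.0750 − 0.1050 = -0.030

RR = 0.714; RD = -0.030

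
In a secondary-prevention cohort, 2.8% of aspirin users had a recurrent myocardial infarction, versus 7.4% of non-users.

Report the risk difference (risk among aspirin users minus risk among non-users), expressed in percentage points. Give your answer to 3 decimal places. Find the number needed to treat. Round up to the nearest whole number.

RD = -4.600; NNT = 22

risk difference = 0.02800 − 0.07400 = -0.04600 → -4.600 percentage points
absolute risk difference = 0.046000
1 / 0.046000 = 21.739 → round up → 22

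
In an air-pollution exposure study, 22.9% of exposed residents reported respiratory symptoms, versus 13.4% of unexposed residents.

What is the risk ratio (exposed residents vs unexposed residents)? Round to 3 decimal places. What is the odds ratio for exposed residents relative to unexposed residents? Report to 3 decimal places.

RR = 1.709; OR = 1.920

RR = 0.2290 / 0.1340 = 1.709
odds, exposed residents = 0.2290/0.7710 = 0.2970
odds, unexposed residents = 0.1340/0.8660 = 0.1547
OR = 0.2970 / 0.1547 = 1.920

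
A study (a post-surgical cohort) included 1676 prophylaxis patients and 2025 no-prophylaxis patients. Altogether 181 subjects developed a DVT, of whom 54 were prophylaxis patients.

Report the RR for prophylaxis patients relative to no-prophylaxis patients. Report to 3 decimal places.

0.514

prophylaxis patients without the outcome: 1676 − 54 = 1622
no-prophylaxis patients with the outcome: 181 − 54 = 127
no-prophylaxis patients without the outcome: 2025 − 127 = 1898
risk, prophylaxis patients = 54/1676 = 0.03222
risk, no-prophylaxis patients = 127/2025 = 0.06272
RR = 0.03222 / 0.06272 = 0.514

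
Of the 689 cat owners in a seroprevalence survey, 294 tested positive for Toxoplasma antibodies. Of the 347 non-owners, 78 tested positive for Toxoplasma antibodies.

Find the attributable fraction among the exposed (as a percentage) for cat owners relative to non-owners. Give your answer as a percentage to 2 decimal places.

risk, cat owners = 294/689 = 0.4267
risk, non-owners = 78/347 = 0.2248
AR% = (0.4267 − 0.2248) / 0.4267 = 0.4732 → 47.32%

47.32%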